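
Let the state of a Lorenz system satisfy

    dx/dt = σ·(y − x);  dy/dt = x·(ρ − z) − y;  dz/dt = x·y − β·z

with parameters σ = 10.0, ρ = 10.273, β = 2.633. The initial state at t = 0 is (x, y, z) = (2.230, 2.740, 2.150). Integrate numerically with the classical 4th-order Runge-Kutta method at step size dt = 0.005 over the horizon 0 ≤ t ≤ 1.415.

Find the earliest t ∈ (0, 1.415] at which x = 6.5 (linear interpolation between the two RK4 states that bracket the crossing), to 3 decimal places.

t=0.000: state=(2.230, 2.740, 2.150)
step 1 (dt=0.005): k1=(5.100, 15.374, 0.449), k2=(5.357, 15.437, 0.567), k3=(5.352, 15.441, 0.569), k4=(5.604, 15.508, 0.689); state += dt/6·(k1+2k2+2k3+k4)
t=0.005: state=(2.257, 2.817, 2.153)
t=0.010: state=(2.286, 2.895, 2.157)
t=0.015: state=(2.318, 2.974, 2.162)
continuing one RK4 step at a time; state shown every 10 steps (Δt=0.05):
t=0.050: state=(2.601, 3.553, 2.240)
t=0.100: state=(3.170, 4.488, 2.507)
t=0.150: state=(3.913, 5.563, 3.034)
t=0.200: state=(4.811, 6.738, 3.922)
t=0.250: state=(5.818, 7.884, 5.270)
t=0.280: state=(6.435, 8.463, 6.319)
next step: t=0.285: state=(6.536, 8.545, 6.510) — x has crossed 6.5
linear interpolation between t=0.280 (6.43470) and t=0.285 (6.53567) → t≈0.283

t = 0.283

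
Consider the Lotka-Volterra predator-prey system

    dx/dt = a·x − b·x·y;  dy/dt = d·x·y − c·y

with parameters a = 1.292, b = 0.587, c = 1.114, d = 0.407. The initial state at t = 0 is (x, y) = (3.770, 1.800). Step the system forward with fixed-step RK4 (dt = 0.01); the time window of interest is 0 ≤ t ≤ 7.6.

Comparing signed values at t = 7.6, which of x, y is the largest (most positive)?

t=0.000: state=(3.770, 1.800)
step 1 (dt=0.01): k1=(0.887, 0.757), k2=(0.880, 0.762), k3=(0.880, 0.762), k4=(0.873, 0.766); state += dt/6·(k1+2k2+2k3+k4)
t=0.010: state=(3.779, 1.808)
t=0.020: state=(3.787, 1.815)
t=0.030: state=(3.796, 1.823)
continuing one RK4 step at a time; state shown every 25 steps (Δt=0.25):
t=0.250: state=(3.938, 2.019)
t=0.500: state=(3.967, 2.287)
t=0.750: state=(3.835, 2.579)
t=1.000: state=(3.556, 2.846)
t=1.250: state=(3.186, 3.036)
t=1.500: state=(2.798, 3.116)
t=1.750: state=(2.450, 3.078)
t=2.000: state=(2.173, 2.946)
t=2.250: state=(1.975, 2.752)
t=2.500: state=(1.851, 2.529)
t=2.750: state=(1.794, 2.303)
t=3.000: state=(1.795, 2.091)
t=3.250: state=(1.850, 1.905)
t=3.500: state=(1.955, 1.749)
t=3.750: state=(2.109, 1.627)
t=4.000: state=(2.310, 1.542)
t=4.250: state=(2.555, 1.494)
t=4.500: state=(2.837, 1.487)
t=4.750: state=(3.143, 1.526)
t=5.000: state=(3.450, 1.615)
t=5.250: state=(3.722, 1.762)
t=5.500: state=(3.913, 1.969)
t=5.750: state=(3.974, 2.229)
t=6.000: state=(3.876, 2.518)
t=6.250: state=(3.623, 2.795)
t=6.500: state=(3.266, 3.005)
t=6.750: state=(2.876, 3.109)
t=7.000: state=(2.517, 3.095)
t=7.250: state=(2.224, 2.980)
t=7.500: state=(2.009, 2.795)
t=7.600: state=(1.945, 2.710)
compare at T: x=1.945, y=2.710

largest component: y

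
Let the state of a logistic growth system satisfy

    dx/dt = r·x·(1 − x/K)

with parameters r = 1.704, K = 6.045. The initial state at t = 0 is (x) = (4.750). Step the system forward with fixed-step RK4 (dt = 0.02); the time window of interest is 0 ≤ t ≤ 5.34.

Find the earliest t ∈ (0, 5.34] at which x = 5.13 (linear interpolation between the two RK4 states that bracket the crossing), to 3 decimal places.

t=0.000: state=(4.750)
step 1 (dt=0.02): k1=(1.734), k2=(1.717), k3=(1.717), k4=(1.700); state += dt/6·(k1+2k2+2k3+k4)
t=0.020: state=(4.784)
t=0.040: state=(4.818)
t=0.060: state=(4.851)
continuing one RK4 step at a time; state shown every 10 steps (Δt=0.2):
t=0.200: state=(5.063)
t=0.240: state=(5.118)
next step: t=0.260: state=(5.144) — x has crossed 5.13
linear interpolation between t=0.240 (5.11802) and t=0.260 (5.14445) → t≈0.249

t = 0.249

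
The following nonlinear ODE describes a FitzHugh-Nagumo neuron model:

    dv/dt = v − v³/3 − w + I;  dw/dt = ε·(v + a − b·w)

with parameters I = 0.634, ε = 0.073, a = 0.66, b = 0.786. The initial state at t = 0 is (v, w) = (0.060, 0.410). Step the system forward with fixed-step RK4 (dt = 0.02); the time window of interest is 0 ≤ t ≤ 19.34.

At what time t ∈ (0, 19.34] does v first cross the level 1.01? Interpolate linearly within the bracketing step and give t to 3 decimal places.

t = 1.665

t=0.000: state=(0.060, 0.410)
step 1 (dt=0.02): k1=(0.284, 0.029), k2=(0.286, 0.029), k3=(0.286, 0.029), k4=(0.289, 0.029); state += dt/6·(k1+2k2+2k3+k4)
t=0.020: state=(0.066, 0.411)
t=0.040: state=(0.072, 0.411)
t=0.060: state=(0.078, 0.412)
continuing one RK4 step at a time; state shown every 50 steps (Δt=1):
t=1.000: state=(0.510, 0.452)
t=1.660: state=(1.006, 0.502)
next step: t=1.680: state=(1.022, 0.504) — v has crossed 1.01
linear interpolation between t=1.660 (1.00593) and t=1.680 (1.02188) → t≈1.665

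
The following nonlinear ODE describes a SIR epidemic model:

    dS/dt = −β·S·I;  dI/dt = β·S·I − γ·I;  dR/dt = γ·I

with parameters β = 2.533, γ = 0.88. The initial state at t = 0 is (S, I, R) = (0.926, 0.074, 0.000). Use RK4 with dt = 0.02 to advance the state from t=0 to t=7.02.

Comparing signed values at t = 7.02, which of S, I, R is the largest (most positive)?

largest component: R

t=0.000: state=(0.926, 0.074, 0.000)
step 1 (dt=0.02): k1=(-0.174, 0.108, 0.065), k2=(-0.176, 0.110, 0.066), k3=(-0.176, 0.110, 0.066), k4=(-0.178, 0.111, 0.067); state += dt/6·(k1+2k2+2k3+k4)
t=0.020: state=(0.922, 0.076, 0.001)
t=0.040: state=(0.919, 0.078, 0.003)
t=0.060: state=(0.915, 0.081, 0.004)
continuing one RK4 step at a time; state shown every 25 steps (Δt=0.5):
t=0.500: state=(0.809, 0.144, 0.047)
t=1.000: state=(0.638, 0.233, 0.130)
t=1.500: state=(0.453, 0.299, 0.248)
t=2.000: state=(0.307, 0.309, 0.384)
t=2.500: state=(0.211, 0.275, 0.514)
t=3.000: state=(0.154, 0.223, 0.624)
t=3.500: state=(0.120, 0.170, 0.710)
t=4.000: state=(0.100, 0.126, 0.775)
t=4.500: state=(0.087, 0.091, 0.822)
t=5.000: state=(0.079, 0.065, 0.856)
t=5.500: state=(0.073, 0.046, 0.880)
t=6.000: state=(0.070, 0.033, 0.897)
t=6.500: state=(0.068, 0.023, 0.910)
t=7.000: state=(0.066, 0.016, 0.918)
t=7.020: state=(0.066, 0.016, 0.918)
compare at T: S=0.066, I=0.016, R=0.918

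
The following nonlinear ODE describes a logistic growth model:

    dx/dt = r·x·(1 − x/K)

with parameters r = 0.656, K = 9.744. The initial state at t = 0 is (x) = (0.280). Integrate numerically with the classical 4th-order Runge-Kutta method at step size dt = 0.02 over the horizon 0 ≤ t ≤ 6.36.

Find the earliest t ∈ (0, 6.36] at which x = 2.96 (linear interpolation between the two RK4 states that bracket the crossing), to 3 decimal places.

t=0.000: state=(0.280)
step 1 (dt=0.02): k1=(0.178), k2=(0.180), k3=(0.180), k4=(0.181); state += dt/6·(k1+2k2+2k3+k4)
t=0.020: state=(0.284)
t=0.040: state=(0.287)
t=0.060: state=(0.291)
continuing one RK4 step at a time; state shown every 25 steps (Δt=0.5):
t=0.500: state=(0.384)
t=1.000: state=(0.526)
t=1.500: state=(0.715)
t=2.000: state=(0.965)
t=2.500: state=(1.289)
t=3.000: state=(1.703)
t=3.500: state=(2.213)
t=4.000: state=(2.824)
t=4.100: state=(2.957)
next step: t=4.120: state=(2.984) — x has crossed 2.96
linear interpolation between t=4.100 (2.95694) and t=4.120 (2.98404) → t≈4.102

t = 4.102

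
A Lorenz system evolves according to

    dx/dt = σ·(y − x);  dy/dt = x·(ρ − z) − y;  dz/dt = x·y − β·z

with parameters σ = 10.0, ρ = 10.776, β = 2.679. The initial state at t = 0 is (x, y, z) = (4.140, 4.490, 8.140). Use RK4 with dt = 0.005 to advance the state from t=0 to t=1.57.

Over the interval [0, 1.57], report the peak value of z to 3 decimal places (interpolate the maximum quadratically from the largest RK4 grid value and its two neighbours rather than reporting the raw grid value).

max z = 11.055

t=0.000: state=(4.140, 4.490, 8.140)
step 1 (dt=0.005): k1=(3.500, 6.423, -3.218), k2=(3.573, 6.463, -3.091), k3=(3.572, 6.462, -3.091), k4=(3.645, 6.502, -2.963); state += dt/6·(k1+2k2+2k3+k4)
t=0.005: state=(4.158, 4.522, 8.125)
t=0.010: state=(4.176, 4.555, 8.110)
t=0.015: state=(4.196, 4.588, 8.098)
continuing one RK4 step at a time; state shown every 20 steps (Δt=0.1):
t=0.100: state=(4.614, 5.187, 8.087)
t=0.200: state=(5.229, 5.852, 8.590)
t=0.300: state=(5.776, 6.204, 9.520)
t=0.400: state=(6.012, 6.033, 10.488)
t=0.500: state=(5.820, 5.440, 11.020)
t=0.600: state=(5.334, 4.792, 10.924)
t=0.700: state=(4.825, 4.384, 10.379)
t=0.800: state=(4.497, 4.294, 9.693)
t=0.900: state=(4.423, 4.474, 9.116)
t=1.000: state=(4.582, 4.836, 8.806)
t=1.100: state=(4.902, 5.269, 8.842)
t=1.200: state=(5.273, 5.624, 9.210)
t=1.300: state=(5.557, 5.754, 9.770)
t=1.400: state=(5.637, 5.597, 10.281)
t=1.500: state=(5.489, 5.248, 10.518)
t=1.570: state=(5.294, 4.990, 10.479)
largest grid value and its neighbours: z(0.530)=11.05483, z(0.535)=11.05496, z(0.540)=11.05353
parabola through these three points peaks at t≈0.533 with z≈11.05509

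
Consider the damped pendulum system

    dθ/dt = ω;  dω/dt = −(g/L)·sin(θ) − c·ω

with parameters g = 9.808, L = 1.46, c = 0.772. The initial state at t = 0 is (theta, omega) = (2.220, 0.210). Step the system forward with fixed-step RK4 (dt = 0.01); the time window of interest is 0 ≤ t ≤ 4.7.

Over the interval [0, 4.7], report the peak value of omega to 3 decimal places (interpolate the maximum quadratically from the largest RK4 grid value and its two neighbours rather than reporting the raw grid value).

max omega = 2.199

t=0.000: state=(2.220, 0.210)
step 1 (dt=0.01): k1=(0.210, -5.513), k2=(0.182, -5.488), k3=(0.183, -5.488), k4=(0.155, -5.464); state += dt/6·(k1+2k2+2k3+k4)
t=0.010: state=(2.222, 0.155)
t=0.020: state=(2.223, 0.101)
t=0.030: state=(2.224, 0.047)
continuing one RK4 step at a time; state shown every 20 steps (Δt=0.2):
t=0.200: state=(2.157, -0.823)
t=0.400: state=(1.893, -1.813)
t=0.600: state=(1.432, -2.781)
t=0.800: state=(0.798, -3.485)
t=1.000: state=(0.085, -3.497)
t=1.200: state=(-0.545, -2.692)
t=1.400: state=(-0.961, -1.438)
t=1.600: state=(-1.118, -0.145)
t=1.800: state=(-1.031, 0.980)
t=2.000: state=(-0.746, 1.811)
t=2.200: state=(-0.337, 2.189)
t=2.400: state=(0.093, 2.016)
t=2.600: state=(0.439, 1.384)
t=2.800: state=(0.632, 0.534)
t=3.000: state=(0.653, -0.303)
t=3.200: state=(0.523, -0.959)
t=3.400: state=(0.290, -1.317)
t=3.600: state=(0.021, -1.316)
t=3.800: state=(-0.215, -0.997)
t=4.000: state=(-0.365, -0.486)
t=4.200: state=(-0.407, 0.064)
t=4.400: state=(-0.346, 0.520)
t=4.600: state=(-0.211, 0.791)
t=4.700: state=(-0.129, 0.842)
largest grid value and its neighbours: omega(2.230)=2.19892, omega(2.240)=2.19920, omega(2.250)=2.19805
parabola through these three points peaks at t≈2.237 with omega≈2.19926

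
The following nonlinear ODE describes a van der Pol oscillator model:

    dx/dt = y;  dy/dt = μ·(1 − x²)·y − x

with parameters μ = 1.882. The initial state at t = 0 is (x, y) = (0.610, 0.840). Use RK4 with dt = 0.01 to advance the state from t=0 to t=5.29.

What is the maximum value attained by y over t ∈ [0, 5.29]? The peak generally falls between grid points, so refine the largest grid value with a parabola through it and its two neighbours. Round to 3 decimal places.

max y = 0.871

t=0.000: state=(0.610, 0.840)
step 1 (dt=0.01): k1=(0.840, 0.383), k2=(0.842, 0.373), k3=(0.842, 0.372), k4=(0.844, 0.362); state += dt/6·(k1+2k2+2k3+k4)
t=0.010: state=(0.618, 0.844)
t=0.020: state=(0.627, 0.847)
t=0.030: state=(0.635, 0.851)
continuing one RK4 step at a time; state shown every 20 steps (Δt=0.2):
t=0.200: state=(0.783, 0.867)
t=0.400: state=(0.949, 0.772)
t=0.600: state=(1.083, 0.559)
t=0.800: state=(1.168, 0.290)
t=1.000: state=(1.200, 0.029)
t=1.200: state=(1.182, -0.197)
t=1.400: state=(1.123, -0.391)
t=1.600: state=(1.026, -0.578)
t=1.800: state=(0.890, -0.791)
t=2.000: state=(0.705, -1.077)
t=2.200: state=(0.449, -1.513)
t=2.400: state=(0.083, -2.201)
t=2.600: state=(-0.447, -3.109)
t=2.800: state=(-1.121, -3.394)
t=3.000: state=(-1.686, -2.047)
t=3.200: state=(-1.938, -0.598)
t=3.400: state=(-1.983, 0.038)
t=3.600: state=(-1.950, 0.254)
t=3.800: state=(-1.890, 0.335)
t=4.000: state=(-1.818, 0.378)
t=4.200: state=(-1.739, 0.412)
t=4.400: state=(-1.654, 0.448)
t=4.600: state=(-1.560, 0.490)
t=4.800: state=(-1.457, 0.544)
t=5.000: state=(-1.341, 0.616)
t=5.200: state=(-1.208, 0.715)
t=5.290: state=(-1.142, 0.773)
largest grid value and its neighbours: y(0.140)=0.87070, y(0.150)=0.87089, y(0.160)=0.87079
parabola through these three points peaks at t≈0.152 with y≈0.87090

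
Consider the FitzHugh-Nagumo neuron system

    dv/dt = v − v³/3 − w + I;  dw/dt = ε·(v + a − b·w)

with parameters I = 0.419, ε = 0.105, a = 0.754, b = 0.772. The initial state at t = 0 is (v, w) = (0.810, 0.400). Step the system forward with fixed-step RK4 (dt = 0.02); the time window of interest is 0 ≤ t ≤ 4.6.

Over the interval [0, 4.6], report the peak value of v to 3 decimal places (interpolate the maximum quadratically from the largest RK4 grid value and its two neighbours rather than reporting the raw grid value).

max v = 1.535

t=0.000: state=(0.810, 0.400)
step 1 (dt=0.02): k1=(0.652, 0.132), k2=(0.653, 0.132), k3=(0.653, 0.132), k4=(0.654, 0.133); state += dt/6·(k1+2k2+2k3+k4)
t=0.020: state=(0.823, 0.403)
t=0.040: state=(0.836, 0.405)
t=0.060: state=(0.849, 0.408)
continuing one RK4 step at a time; state shown every 10 steps (Δt=0.2):
t=0.200: state=(0.941, 0.428)
t=0.400: state=(1.070, 0.457)
t=0.600: state=(1.188, 0.489)
t=0.800: state=(1.291, 0.523)
t=1.000: state=(1.375, 0.558)
t=1.200: state=(1.439, 0.594)
t=1.400: state=(1.484, 0.631)
t=1.600: state=(1.513, 0.668)
t=1.800: state=(1.529, 0.704)
t=2.000: state=(1.535, 0.741)
t=2.200: state=(1.533, 0.776)
t=2.400: state=(1.525, 0.811)
t=2.600: state=(1.513, 0.846)
t=2.800: state=(1.498, 0.879)
t=3.000: state=(1.480, 0.912)
t=3.200: state=(1.461, 0.943)
t=3.400: state=(1.439, 0.974)
t=3.600: state=(1.417, 1.004)
t=3.800: state=(1.393, 1.033)
t=4.000: state=(1.368, 1.061)
t=4.200: state=(1.342, 1.088)
t=4.400: state=(1.315, 1.113)
t=4.600: state=(1.287, 1.138)
largest grid value and its neighbours: v(2.020)=1.53508, v(2.040)=1.53513, v(2.060)=1.53510
parabola through these three points peaks at t≈2.043 with v≈1.53513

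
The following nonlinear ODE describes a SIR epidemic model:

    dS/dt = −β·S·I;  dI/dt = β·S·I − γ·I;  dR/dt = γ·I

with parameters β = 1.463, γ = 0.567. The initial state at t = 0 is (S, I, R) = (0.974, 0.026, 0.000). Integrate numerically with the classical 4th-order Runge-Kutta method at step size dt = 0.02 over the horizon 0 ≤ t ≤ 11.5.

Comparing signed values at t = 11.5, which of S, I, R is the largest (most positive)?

largest component: R

t=0.000: state=(0.974, 0.026, 0.000)
step 1 (dt=0.02): k1=(-0.037, 0.022, 0.015), k2=(-0.037, 0.022, 0.015), k3=(-0.037, 0.022, 0.015), k4=(-0.038, 0.023, 0.015); state += dt/6·(k1+2k2+2k3+k4)
t=0.020: state=(0.973, 0.026, 0.000)
t=0.040: state=(0.972, 0.027, 0.001)
t=0.060: state=(0.972, 0.027, 0.001)
continuing one RK4 step at a time; state shown every 25 steps (Δt=0.5):
t=0.500: state=(0.951, 0.040, 0.009)
t=1.000: state=(0.918, 0.059, 0.023)
t=1.500: state=(0.871, 0.086, 0.043)
t=2.000: state=(0.808, 0.119, 0.072)
t=2.500: state=(0.730, 0.158, 0.112)
t=3.000: state=(0.641, 0.197, 0.162)
t=3.500: state=(0.548, 0.229, 0.223)
t=4.000: state=(0.460, 0.249, 0.291)
t=4.500: state=(0.382, 0.255, 0.363)
t=5.000: state=(0.318, 0.248, 0.434)
t=5.500: state=(0.267, 0.231, 0.502)
t=6.000: state=(0.227, 0.208, 0.565)
t=6.500: state=(0.197, 0.183, 0.620)
t=7.000: state=(0.174, 0.158, 0.669)
t=7.500: state=(0.156, 0.134, 0.710)
t=8.000: state=(0.143, 0.113, 0.745)
t=8.500: state=(0.132, 0.094, 0.774)
t=9.000: state=(0.124, 0.078, 0.798)
t=9.500: state=(0.118, 0.064, 0.818)
t=10.000: state=(0.113, 0.052, 0.835)
t=10.500: state=(0.109, 0.043, 0.848)
t=11.000: state=(0.106, 0.035, 0.859)
t=11.500: state=(0.104, 0.028, 0.868)
compare at T: S=0.104, I=0.028, R=0.868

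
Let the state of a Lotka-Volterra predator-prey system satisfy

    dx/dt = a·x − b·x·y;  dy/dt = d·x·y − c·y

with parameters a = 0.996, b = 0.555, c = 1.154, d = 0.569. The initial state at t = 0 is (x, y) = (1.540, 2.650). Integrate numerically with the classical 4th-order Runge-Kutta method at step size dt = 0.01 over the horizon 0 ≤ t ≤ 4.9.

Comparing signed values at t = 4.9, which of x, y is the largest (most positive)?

t=0.000: state=(1.540, 2.650)
step 1 (dt=0.01): k1=(-0.731, -0.736), k2=(-0.726, -0.740), k3=(-0.726, -0.740), k4=(-0.721, -0.745); state += dt/6·(k1+2k2+2k3+k4)
t=0.010: state=(1.533, 2.643)
t=0.020: state=(1.526, 2.635)
t=0.030: state=(1.519, 2.628)
continuing one RK4 step at a time; state shown every 20 steps (Δt=0.2):
t=0.200: state=(1.413, 2.488)
t=0.400: state=(1.321, 2.307)
t=0.600: state=(1.261, 2.121)
t=0.800: state=(1.229, 1.939)
t=1.000: state=(1.221, 1.770)
t=1.200: state=(1.235, 1.615)
t=1.400: state=(1.270, 1.478)
t=1.600: state=(1.324, 1.360)
t=1.800: state=(1.397, 1.260)
t=2.000: state=(1.489, 1.179)
t=2.200: state=(1.601, 1.116)
t=2.400: state=(1.731, 1.070)
t=2.600: state=(1.879, 1.043)
t=2.800: state=(2.043, 1.035)
t=3.000: state=(2.222, 1.048)
t=3.200: state=(2.410, 1.082)
t=3.400: state=(2.600, 1.143)
t=3.600: state=(2.782, 1.232)
t=3.800: state=(2.942, 1.355)
t=4.000: state=(3.063, 1.515)
t=4.200: state=(3.126, 1.712)
t=4.400: state=(3.116, 1.940)
t=4.600: state=(3.025, 2.186)
t=4.800: state=(2.857, 2.427)
t=4.900: state=(2.750, 2.536)
compare at T: x=2.750, y=2.536

largest component: x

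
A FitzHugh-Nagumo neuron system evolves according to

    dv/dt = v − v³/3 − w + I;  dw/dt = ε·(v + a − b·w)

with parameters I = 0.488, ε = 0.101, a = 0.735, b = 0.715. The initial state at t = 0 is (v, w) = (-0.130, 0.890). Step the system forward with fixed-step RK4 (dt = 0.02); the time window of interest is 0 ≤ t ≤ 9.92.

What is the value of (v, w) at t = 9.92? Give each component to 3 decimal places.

t=0.000: state=(-0.130, 0.890)
step 1 (dt=0.02): k1=(-0.531, -0.003), k2=(-0.536, -0.004), k3=(-0.537, -0.004), k4=(-0.542, -0.004); state += dt/6·(k1+2k2+2k3+k4)
t=0.020: state=(-0.141, 0.890)
t=0.040: state=(-0.152, 0.890)
t=0.060: state=(-0.163, 0.890)
continuing one RK4 step at a time; state shown every 25 steps (Δt=0.5):
t=0.500: state=(-0.467, 0.881)
t=1.000: state=(-0.942, 0.851)
t=1.500: state=(-1.415, 0.799)
t=2.000: state=(-1.688, 0.729)
t=2.500: state=(-1.777, 0.653)
t=3.000: state=(-1.785, 0.578)
t=3.500: state=(-1.766, 0.505)
t=4.000: state=(-1.737, 0.437)
t=4.500: state=(-1.706, 0.373)
t=5.000: state=(-1.674, 0.312)
t=5.500: state=(-1.641, 0.255)
t=6.000: state=(-1.609, 0.202)
t=6.500: state=(-1.576, 0.152)
t=7.000: state=(-1.544, 0.106)
t=7.500: state=(-1.512, 0.063)
t=8.000: state=(-1.479, 0.023)
t=8.500: state=(-1.447, -0.014)
t=9.000: state=(-1.415, -0.048)
t=9.500: state=(-1.382, -0.079)
t=9.920: state=(-1.355, -0.103)

(v, w) = (-1.355, -0.103)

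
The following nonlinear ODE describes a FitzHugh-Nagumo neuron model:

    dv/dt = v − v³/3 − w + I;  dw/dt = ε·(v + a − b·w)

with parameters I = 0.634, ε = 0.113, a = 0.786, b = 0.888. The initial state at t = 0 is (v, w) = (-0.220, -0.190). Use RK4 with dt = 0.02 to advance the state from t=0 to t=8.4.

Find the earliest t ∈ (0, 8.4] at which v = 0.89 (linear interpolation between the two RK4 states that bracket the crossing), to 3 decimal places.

t=0.000: state=(-0.220, -0.190)
step 1 (dt=0.02): k1=(0.608, 0.083), k2=(0.613, 0.084), k3=(0.613, 0.084), k4=(0.618, 0.084); state += dt/6·(k1+2k2+2k3+k4)
t=0.020: state=(-0.208, -0.188)
t=0.040: state=(-0.195, -0.187)
t=0.060: state=(-0.183, -0.185)
continuing one RK4 step at a time; state shown every 25 steps (Δt=0.5):
t=0.500: state=(0.158, -0.140)
t=1.000: state=(0.722, -0.066)
t=1.120: state=(0.880, -0.044)
next step: t=1.140: state=(0.906, -0.040) — v has crossed 0.89
linear interpolation between t=1.120 (0.87962) and t=1.140 (0.90625) → t≈1.128

t = 1.128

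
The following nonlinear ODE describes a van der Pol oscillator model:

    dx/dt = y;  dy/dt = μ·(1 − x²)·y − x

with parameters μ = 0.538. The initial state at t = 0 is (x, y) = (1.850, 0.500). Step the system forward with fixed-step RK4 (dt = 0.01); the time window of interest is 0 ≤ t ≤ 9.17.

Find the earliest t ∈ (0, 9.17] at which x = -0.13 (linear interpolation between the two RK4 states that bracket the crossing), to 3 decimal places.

t=0.000: state=(1.850, 0.500)
step 1 (dt=0.01): k1=(0.500, -2.502), k2=(0.487, -2.490), k3=(0.488, -2.490), k4=(0.475, -2.479); state += dt/6·(k1+2k2+2k3+k4)
t=0.010: state=(1.855, 0.475)
t=0.020: state=(1.860, 0.450)
t=0.030: state=(1.864, 0.426)
continuing one RK4 step at a time; state shown every 50 steps (Δt=0.5):
t=0.500: state=(1.841, -0.431)
t=1.000: state=(1.491, -0.937)
t=1.500: state=(0.910, -1.401)
t=2.000: state=(0.069, -1.975)
t=2.090: state=(-0.114, -2.071)
next step: t=2.100: state=(-0.134, -2.080) — x has crossed -0.13
linear interpolation between t=2.090 (-0.11356) and t=2.100 (-0.13431) → t≈2.098

t = 2.098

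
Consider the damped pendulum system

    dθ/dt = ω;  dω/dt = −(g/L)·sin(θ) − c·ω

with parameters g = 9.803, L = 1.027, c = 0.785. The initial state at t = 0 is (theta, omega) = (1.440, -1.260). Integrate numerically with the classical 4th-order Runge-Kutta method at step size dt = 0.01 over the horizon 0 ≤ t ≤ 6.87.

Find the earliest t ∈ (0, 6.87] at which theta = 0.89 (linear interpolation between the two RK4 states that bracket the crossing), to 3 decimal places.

t=0.000: state=(1.440, -1.260)
step 1 (dt=0.01): k1=(-1.260, -8.475), k2=(-1.302, -8.433), k3=(-1.302, -8.433), k4=(-1.344, -8.391); state += dt/6·(k1+2k2+2k3+k4)
t=0.010: state=(1.427, -1.344)
t=0.020: state=(1.413, -1.428)
t=0.030: state=(1.398, -1.510)
t=0.240: state=(0.917, -2.971)
next step: t=0.250: state=(0.887, -3.022) — theta has crossed 0.89
linear interpolation between t=0.240 (0.91715) and t=0.250 (0.88718) → t≈0.249

t = 0.249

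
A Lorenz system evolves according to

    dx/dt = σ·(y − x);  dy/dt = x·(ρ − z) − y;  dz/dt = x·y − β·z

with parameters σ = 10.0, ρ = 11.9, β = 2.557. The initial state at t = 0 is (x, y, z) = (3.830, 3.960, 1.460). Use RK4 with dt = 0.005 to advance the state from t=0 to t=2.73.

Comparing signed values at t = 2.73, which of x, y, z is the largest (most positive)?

largest component: z

t=0.000: state=(3.830, 3.960, 1.460)
step 1 (dt=0.005): k1=(1.300, 36.025, 11.434), k2=(2.168, 35.859, 11.719), k3=(2.142, 35.880, 11.724), k4=(2.987, 35.732, 12.015); state += dt/6·(k1+2k2+2k3+k4)
t=0.005: state=(3.841, 4.139, 1.519)
t=0.010: state=(3.860, 4.317, 1.580)
t=0.015: state=(3.886, 4.495, 1.645)
continuing one RK4 step at a time; state shown every 20 steps (Δt=0.1):
t=0.100: state=(5.223, 7.545, 3.415)
t=0.200: state=(7.943, 10.702, 8.147)
t=0.300: state=(9.674, 9.818, 14.894)
t=0.400: state=(7.942, 4.753, 17.396)
t=0.500: state=(4.581, 1.564, 15.081)
t=0.600: state=(2.340, 0.860, 12.001)
t=0.700: state=(1.428, 0.973, 9.432)
t=0.800: state=(1.257, 1.314, 7.434)
t=0.900: state=(1.482, 1.866, 5.945)
t=1.000: state=(2.032, 2.764, 4.960)
t=1.100: state=(2.990, 4.198, 4.612)
t=1.200: state=(4.487, 6.273, 5.312)
t=1.300: state=(6.464, 8.505, 7.772)
t=1.400: state=(8.122, 9.102, 11.950)
t=1.500: state=(7.993, 6.742, 15.127)
t=1.600: state=(6.063, 3.805, 14.950)
t=1.700: state=(4.047, 2.430, 12.889)
t=1.800: state=(2.913, 2.232, 10.657)
t=1.900: state=(2.591, 2.584, 8.817)
t=2.000: state=(2.833, 3.305, 7.521)
t=2.100: state=(3.520, 4.419, 6.902)
t=2.200: state=(4.618, 5.895, 7.208)
t=2.300: state=(5.982, 7.348, 8.736)
t=2.400: state=(7.102, 7.829, 11.281)
t=2.500: state=(7.211, 6.672, 13.447)
t=2.600: state=(6.181, 4.820, 13.815)
t=2.700: state=(4.826, 3.607, 12.691)
t=2.730: state=(4.483, 3.424, 12.225)
compare at T: x=4.483, y=3.424, z=12.225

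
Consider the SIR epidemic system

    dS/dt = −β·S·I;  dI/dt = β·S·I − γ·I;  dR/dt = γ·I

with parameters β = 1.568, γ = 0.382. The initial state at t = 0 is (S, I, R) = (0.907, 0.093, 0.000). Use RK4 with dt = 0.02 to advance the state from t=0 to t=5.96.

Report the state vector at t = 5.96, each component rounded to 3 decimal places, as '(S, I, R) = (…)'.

t=0.000: state=(0.907, 0.093, 0.000)
step 1 (dt=0.02): k1=(-0.132, 0.097, 0.036), k2=(-0.133, 0.098, 0.036), k3=(-0.133, 0.098, 0.036), k4=(-0.135, 0.098, 0.036); state += dt/6·(k1+2k2+2k3+k4)
t=0.020: state=(0.904, 0.095, 0.001)
t=0.040: state=(0.902, 0.097, 0.001)
t=0.060: state=(0.899, 0.099, 0.002)
continuing one RK4 step at a time; state shown every 10 steps (Δt=0.2):
t=0.200: state=(0.878, 0.114, 0.008)
t=0.400: state=(0.844, 0.138, 0.018)
t=0.600: state=(0.805, 0.166, 0.029)
t=0.800: state=(0.760, 0.197, 0.043)
t=1.000: state=(0.711, 0.230, 0.059)
t=1.200: state=(0.658, 0.264, 0.078)
t=1.400: state=(0.603, 0.298, 0.099)
t=1.600: state=(0.546, 0.330, 0.123)
t=1.800: state=(0.490, 0.360, 0.150)
t=2.000: state=(0.436, 0.385, 0.178)
t=2.200: state=(0.385, 0.406, 0.209)
t=2.400: state=(0.338, 0.421, 0.240)
t=2.600: state=(0.296, 0.431, 0.273)
t=2.800: state=(0.258, 0.436, 0.306)
t=3.000: state=(0.225, 0.435, 0.339)
t=3.200: state=(0.197, 0.431, 0.372)
t=3.400: state=(0.172, 0.423, 0.405)
t=3.600: state=(0.151, 0.412, 0.437)
t=3.800: state=(0.133, 0.399, 0.468)
t=4.000: state=(0.117, 0.385, 0.498)
t=4.200: state=(0.104, 0.369, 0.527)
t=4.400: state=(0.093, 0.352, 0.554)
t=4.600: state=(0.084, 0.336, 0.581)
t=4.800: state=(0.076, 0.319, 0.606)
t=5.000: state=(0.069, 0.302, 0.629)
t=5.200: state=(0.062, 0.286, 0.652)
t=5.400: state=(0.057, 0.270, 0.673)
t=5.600: state=(0.053, 0.254, 0.693)
t=5.800: state=(0.049, 0.239, 0.712)
t=5.960: state=(0.046, 0.228, 0.726)

(S, I, R) = (0.046, 0.228, 0.726)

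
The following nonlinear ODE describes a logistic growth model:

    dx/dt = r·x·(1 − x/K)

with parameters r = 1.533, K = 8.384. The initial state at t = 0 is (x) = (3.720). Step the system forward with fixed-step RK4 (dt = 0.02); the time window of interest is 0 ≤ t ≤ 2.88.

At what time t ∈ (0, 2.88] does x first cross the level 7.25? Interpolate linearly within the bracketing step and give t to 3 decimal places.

t = 1.358

t=0.000: state=(3.720)
step 1 (dt=0.02): k1=(3.172), k2=(3.178), k3=(3.178), k4=(3.183); state += dt/6·(k1+2k2+2k3+k4)
t=0.020: state=(3.784)
t=0.040: state=(3.847)
t=0.060: state=(3.911)
continuing one RK4 step at a time; state shown every 5 steps (Δt=0.1):
t=0.100: state=(4.039)
t=0.200: state=(4.361)
t=0.300: state=(4.680)
t=0.400: state=(4.993)
t=0.500: state=(5.298)
t=0.600: state=(5.590)
t=0.700: state=(5.868)
t=0.800: state=(6.130)
t=0.900: state=(6.373)
t=1.000: state=(6.598)
t=1.100: state=(6.804)
t=1.200: state=(6.991)
t=1.300: state=(7.160)
t=1.340: state=(7.223)
next step: t=1.360: state=(7.253) — x has crossed 7.25
linear interpolation between t=1.340 (7.22308) and t=1.360 (7.25341) → t≈1.358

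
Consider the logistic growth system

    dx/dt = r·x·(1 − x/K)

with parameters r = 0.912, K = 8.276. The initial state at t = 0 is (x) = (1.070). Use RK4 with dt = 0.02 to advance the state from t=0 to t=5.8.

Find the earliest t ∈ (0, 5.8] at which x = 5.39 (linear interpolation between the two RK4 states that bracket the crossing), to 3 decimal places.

t=0.000: state=(1.070)
step 1 (dt=0.02): k1=(0.850), k2=(0.855), k3=(0.855), k4=(0.861); state += dt/6·(k1+2k2+2k3+k4)
t=0.020: state=(1.087)
t=0.040: state=(1.104)
t=0.060: state=(1.122)
continuing one RK4 step at a time; state shown every 10 steps (Δt=0.2):
t=0.200: state=(1.252)
t=0.400: state=(1.458)
t=0.600: state=(1.690)
t=0.800: state=(1.949)
t=1.000: state=(2.233)
t=1.200: state=(2.543)
t=1.400: state=(2.875)
t=1.600: state=(3.226)
t=1.800: state=(3.592)
t=2.000: state=(3.966)
t=2.200: state=(4.343)
t=2.400: state=(4.717)
t=2.600: state=(5.081)
t=2.760: state=(5.362)
next step: t=2.780: state=(5.396) — x has crossed 5.39
linear interpolation between t=2.760 (5.36210) and t=2.780 (5.39645) → t≈2.776

t = 2.776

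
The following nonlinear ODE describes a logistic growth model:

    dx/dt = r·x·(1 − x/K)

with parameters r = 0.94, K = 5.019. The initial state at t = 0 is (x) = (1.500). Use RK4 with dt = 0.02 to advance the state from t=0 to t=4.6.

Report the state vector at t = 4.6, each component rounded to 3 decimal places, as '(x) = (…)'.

(x) = (4.868)

t=0.000: state=(1.500)
step 1 (dt=0.02): k1=(0.989), k2=(0.992), k3=(0.992), k4=(0.996); state += dt/6·(k1+2k2+2k3+k4)
t=0.020: state=(1.520)
t=0.040: state=(1.540)
t=0.060: state=(1.560)
continuing one RK4 step at a time; state shown every 10 steps (Δt=0.2):
t=0.200: state=(1.705)
t=0.400: state=(1.922)
t=0.600: state=(2.150)
t=0.800: state=(2.383)
t=1.000: state=(2.619)
t=1.200: state=(2.853)
t=1.400: state=(3.081)
t=1.600: state=(3.299)
t=1.800: state=(3.505)
t=2.000: state=(3.696)
t=2.200: state=(3.871)
t=2.400: state=(4.029)
t=2.600: state=(4.170)
t=2.800: state=(4.294)
t=3.000: state=(4.403)
t=3.200: state=(4.498)
t=3.400: state=(4.579)
t=3.600: state=(4.649)
t=3.800: state=(4.709)
t=4.000: state=(4.759)
t=4.200: state=(4.802)
t=4.400: state=(4.838)
t=4.600: state=(4.868)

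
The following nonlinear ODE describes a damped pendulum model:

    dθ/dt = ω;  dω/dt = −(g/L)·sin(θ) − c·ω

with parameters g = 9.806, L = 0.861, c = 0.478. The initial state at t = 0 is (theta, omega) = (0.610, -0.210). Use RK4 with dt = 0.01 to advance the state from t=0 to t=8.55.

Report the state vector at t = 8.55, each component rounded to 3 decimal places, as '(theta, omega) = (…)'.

(theta, omega) = (-0.073, 0.115)

t=0.000: state=(0.610, -0.210)
step 1 (dt=0.01): k1=(-0.210, -6.424), k2=(-0.242, -6.399), k3=(-0.242, -6.397), k4=(-0.274, -6.371); state += dt/6·(k1+2k2+2k3+k4)
t=0.010: state=(0.608, -0.274)
t=0.020: state=(0.605, -0.337)
t=0.030: state=(0.601, -0.400)
continuing one RK4 step at a time; state shown every 50 steps (Δt=0.5):
t=0.500: state=(-0.059, -1.772)
t=1.000: state=(-0.470, 0.416)
t=1.500: state=(0.119, 1.331)
t=2.000: state=(0.349, -0.547)
t=2.500: state=(-0.154, -0.953)
t=3.000: state=(-0.247, 0.602)
t=3.500: state=(0.166, 0.641)
t=4.000: state=(0.164, -0.594)
t=4.500: state=(-0.161, -0.393)
t=5.000: state=(-0.098, 0.543)
t=5.500: state=(0.146, 0.205)
t=6.000: state=(0.049, -0.468)
t=6.500: state=(-0.124, -0.070)
t=7.000: state=(-0.014, 0.382)
t=7.500: state=(0.101, -0.020)
t=8.000: state=(-0.009, -0.297)
t=8.500: state=(-0.078, 0.074)
t=8.550: state=(-0.073, 0.115)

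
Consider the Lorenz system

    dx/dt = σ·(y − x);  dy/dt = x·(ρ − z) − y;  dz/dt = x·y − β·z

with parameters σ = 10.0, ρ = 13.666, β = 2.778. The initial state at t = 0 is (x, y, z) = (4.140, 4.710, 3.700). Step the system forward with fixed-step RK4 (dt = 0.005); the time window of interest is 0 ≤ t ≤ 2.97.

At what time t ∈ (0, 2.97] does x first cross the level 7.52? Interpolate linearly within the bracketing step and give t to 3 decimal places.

t=0.000: state=(4.140, 4.710, 3.700)
step 1 (dt=0.005): k1=(5.700, 36.549, 9.221), k2=(6.471, 36.504, 9.603), k3=(6.451, 36.519, 9.610), k4=(7.203, 36.488, 10.001); state += dt/6·(k1+2k2+2k3+k4)
t=0.005: state=(4.172, 4.893, 3.748)
t=0.010: state=(4.212, 5.075, 3.800)
t=0.015: state=(4.258, 5.257, 3.856)
continuing one RK4 step at a time; state shown every 20 steps (Δt=0.1):
t=0.100: state=(5.868, 8.464, 5.684)
t=0.155: state=(7.434, 10.429, 8.117)
next step: t=0.160: state=(7.584, 10.579, 8.397) — x has crossed 7.52
linear interpolation between t=0.155 (7.43408) and t=0.160 (7.58386) → t≈0.158

t = 0.158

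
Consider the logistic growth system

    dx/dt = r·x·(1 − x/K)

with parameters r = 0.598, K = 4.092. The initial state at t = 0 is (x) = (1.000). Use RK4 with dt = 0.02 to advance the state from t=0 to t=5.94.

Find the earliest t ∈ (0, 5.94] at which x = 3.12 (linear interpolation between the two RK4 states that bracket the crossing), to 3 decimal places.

t = 3.838

t=0.000: state=(1.000)
step 1 (dt=0.02): k1=(0.452), k2=(0.453), k3=(0.453), k4=(0.455); state += dt/6·(k1+2k2+2k3+k4)
t=0.020: state=(1.009)
t=0.040: state=(1.018)
t=0.060: state=(1.027)
continuing one RK4 step at a time; state shown every 10 steps (Δt=0.2):
t=0.200: state=(1.093)
t=0.400: state=(1.192)
t=0.600: state=(1.295)
t=0.800: state=(1.403)
t=1.000: state=(1.515)
t=1.200: state=(1.631)
t=1.400: state=(1.750)
t=1.600: state=(1.870)
t=1.800: state=(1.992)
t=2.000: state=(2.115)
t=2.200: state=(2.237)
t=2.400: state=(2.357)
t=2.600: state=(2.475)
t=2.800: state=(2.591)
t=3.000: state=(2.702)
t=3.200: state=(2.810)
t=3.400: state=(2.913)
t=3.600: state=(3.011)
t=3.800: state=(3.103)
t=3.820: state=(3.112)
next step: t=3.840: state=(3.121) — x has crossed 3.12
linear interpolation between t=3.820 (3.11205) and t=3.840 (3.12094) → t≈3.838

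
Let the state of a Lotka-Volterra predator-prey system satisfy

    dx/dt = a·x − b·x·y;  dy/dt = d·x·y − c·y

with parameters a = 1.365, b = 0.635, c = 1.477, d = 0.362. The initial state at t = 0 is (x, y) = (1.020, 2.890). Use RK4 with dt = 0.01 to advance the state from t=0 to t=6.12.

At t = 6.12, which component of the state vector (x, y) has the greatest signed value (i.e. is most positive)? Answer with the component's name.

t=0.000: state=(1.020, 2.890)
step 1 (dt=0.01): k1=(-0.480, -3.201), k2=(-0.468, -3.186), k3=(-0.468, -3.186), k4=(-0.457, -3.171); state += dt/6·(k1+2k2+2k3+k4)
t=0.010: state=(1.015, 2.858)
t=0.020: state=(1.011, 2.827)
t=0.030: state=(1.007, 2.795)
continuing one RK4 step at a time; state shown every 20 steps (Δt=0.2):
t=0.200: state=(0.965, 2.310)
t=0.400: state=(0.975, 1.844)
t=0.600: state=(1.038, 1.475)
t=0.800: state=(1.153, 1.188)
t=1.000: state=(1.322, 0.967)
t=1.200: state=(1.553, 0.798)
t=1.400: state=(1.860, 0.672)
t=1.600: state=(2.257, 0.580)
t=1.800: state=(2.767, 0.517)
t=2.000: state=(3.413, 0.481)
t=2.200: state=(4.223, 0.472)
t=2.400: state=(5.220, 0.493)
t=2.600: state=(6.419, 0.559)
t=2.800: state=(7.796, 0.695)
t=3.000: state=(9.239, 0.959)
t=3.200: state=(10.445, 1.460)
t=3.400: state=(10.821, 2.363)
t=3.600: state=(9.693, 3.733)
t=3.800: state=(7.218, 5.150)
t=4.000: state=(4.663, 5.872)
t=4.200: state=(2.912, 5.719)
t=4.400: state=(1.925, 5.052)
t=4.600: state=(1.402, 4.232)
t=4.800: state=(1.132, 3.449)
t=5.000: state=(1.003, 2.771)
t=5.200: state=(0.962, 2.213)
t=5.400: state=(0.983, 1.767)
t=5.600: state=(1.056, 1.415)
t=5.800: state=(1.180, 1.142)
t=6.000: state=(1.360, 0.931)
t=6.120: state=(1.499, 0.830)
compare at T: x=1.499, y=0.830

largest component: x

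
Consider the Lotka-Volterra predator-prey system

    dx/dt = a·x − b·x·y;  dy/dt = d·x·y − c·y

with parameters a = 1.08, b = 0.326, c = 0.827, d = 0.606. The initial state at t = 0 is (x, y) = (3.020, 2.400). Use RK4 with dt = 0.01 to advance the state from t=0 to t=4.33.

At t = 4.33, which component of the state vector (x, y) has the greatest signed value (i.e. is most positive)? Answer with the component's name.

largest component: y

t=0.000: state=(3.020, 2.400)
step 1 (dt=0.01): k1=(0.899, 2.407), k2=(0.888, 2.426), k3=(0.888, 2.426), k4=(0.877, 2.445); state += dt/6·(k1+2k2+2k3+k4)
t=0.010: state=(3.029, 2.424)
t=0.020: state=(3.038, 2.449)
t=0.030: state=(3.046, 2.474)
continuing one RK4 step at a time; state shown every 20 steps (Δt=0.2):
t=0.200: state=(3.150, 2.960)
t=0.400: state=(3.151, 3.680)
t=0.600: state=(2.994, 4.534)
t=0.800: state=(2.685, 5.429)
t=1.000: state=(2.277, 6.219)
t=1.200: state=(1.848, 6.767)
t=1.400: state=(1.461, 7.004)
t=1.600: state=(1.149, 6.948)
t=1.800: state=(0.914, 6.668)
t=2.000: state=(0.744, 6.246)
t=2.200: state=(0.625, 5.749)
t=2.400: state=(0.542, 5.228)
t=2.600: state=(0.486, 4.715)
t=2.800: state=(0.451, 4.229)
t=3.000: state=(0.431, 3.780)
t=3.200: state=(0.424, 3.374)
t=3.400: state=(0.428, 3.011)
t=3.600: state=(0.441, 2.690)
t=3.800: state=(0.463, 2.408)
t=4.000: state=(0.496, 2.163)
t=4.200: state=(0.538, 1.951)
t=4.330: state=(0.571, 1.830)
compare at T: x=0.571, y=1.830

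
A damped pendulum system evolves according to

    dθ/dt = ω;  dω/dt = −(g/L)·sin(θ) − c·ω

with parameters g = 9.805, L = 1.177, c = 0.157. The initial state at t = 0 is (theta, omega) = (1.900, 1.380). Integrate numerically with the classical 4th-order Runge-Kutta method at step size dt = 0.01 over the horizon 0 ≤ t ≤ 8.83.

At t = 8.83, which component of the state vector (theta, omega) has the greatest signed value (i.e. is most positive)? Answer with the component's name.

t=0.000: state=(1.900, 1.380)
step 1 (dt=0.01): k1=(1.380, -8.100), k2=(1.340, -8.075), k3=(1.340, -8.075), k4=(1.299, -8.050); state += dt/6·(k1+2k2+2k3+k4)
t=0.010: state=(1.913, 1.299)
t=0.020: state=(1.926, 1.219)
t=0.030: state=(1.938, 1.139)
continuing one RK4 step at a time; state shown every 50 steps (Δt=0.5):
t=0.500: state=(1.630, -2.465)
t=1.000: state=(-0.360, -4.482)
t=1.500: state=(-1.731, -0.675)
t=2.000: state=(-1.054, 3.293)
t=2.500: state=(0.898, 3.253)
t=3.000: state=(1.511, -0.856)
t=3.500: state=(0.189, -3.857)
t=4.000: state=(-1.290, -1.285)
t=4.500: state=(-0.924, 2.604)
t=5.000: state=(0.698, 2.802)
t=5.500: state=(1.192, -0.949)
t=6.000: state=(-0.026, -3.222)
t=6.500: state=(-1.110, -0.547)
t=7.000: state=(-0.501, 2.669)
t=7.500: state=(0.810, 1.703)
t=8.000: state=(0.804, -1.679)
t=8.500: state=(-0.414, -2.359)
t=8.830: state=(-0.912, -0.498)
compare at T: theta=-0.912, omega=-0.498

largest component: omega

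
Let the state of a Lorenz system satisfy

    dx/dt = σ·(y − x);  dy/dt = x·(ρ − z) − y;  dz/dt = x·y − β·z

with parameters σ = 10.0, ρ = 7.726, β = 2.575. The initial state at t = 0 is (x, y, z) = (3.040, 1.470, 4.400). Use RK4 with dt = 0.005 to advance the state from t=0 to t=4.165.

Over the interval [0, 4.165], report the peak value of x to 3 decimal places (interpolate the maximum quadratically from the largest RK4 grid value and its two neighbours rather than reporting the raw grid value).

max x = 5.677

t=0.000: state=(3.040, 1.470, 4.400)
step 1 (dt=0.005): k1=(-15.700, 8.641, -6.861), k2=(-15.091, 8.540, -6.810), k3=(-15.109, 8.545, -6.809), k4=(-14.517, 8.448, -6.758); state += dt/6·(k1+2k2+2k3+k4)
t=0.005: state=(2.964, 1.513, 4.366)
t=0.010: state=(2.895, 1.555, 4.332)
t=0.015: state=(2.830, 1.595, 4.299)
continuing one RK4 step at a time; state shown every 40 steps (Δt=0.2):
t=0.200: state=(2.516, 2.932, 3.495)
t=0.400: state=(3.869, 4.727, 4.044)
t=0.600: state=(5.442, 5.955, 6.591)
t=0.800: state=(5.311, 4.707, 8.682)
t=1.000: state=(3.863, 3.232, 7.903)
t=1.200: state=(3.136, 3.034, 6.329)
t=1.400: state=(3.337, 3.607, 5.425)
t=1.600: state=(4.071, 4.488, 5.620)
t=1.800: state=(4.747, 4.937, 6.724)
t=2.000: state=(4.690, 4.465, 7.565)
t=2.200: state=(4.105, 3.819, 7.324)
t=2.400: state=(3.733, 3.664, 6.607)
t=2.600: state=(3.812, 3.943, 6.165)
t=2.800: state=(4.158, 4.342, 6.284)
t=3.000: state=(4.430, 4.494, 6.769)
t=3.200: state=(4.384, 4.286, 7.095)
t=3.400: state=(4.137, 4.015, 6.985)
t=3.600: state=(3.977, 3.947, 6.670)
t=3.800: state=(4.017, 4.079, 6.481)
t=4.000: state=(4.173, 4.252, 6.550)
t=4.165: state=(4.272, 4.307, 6.724)
largest grid value and its neighbours: x(0.685)=5.67664, x(0.690)=5.67677, x(0.695)=5.67532
parabola through these three points peaks at t≈0.688 with x≈5.67690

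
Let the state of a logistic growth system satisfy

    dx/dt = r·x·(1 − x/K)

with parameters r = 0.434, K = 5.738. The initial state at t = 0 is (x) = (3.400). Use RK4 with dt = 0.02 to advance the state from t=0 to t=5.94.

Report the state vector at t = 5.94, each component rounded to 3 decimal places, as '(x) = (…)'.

t=0.000: state=(3.400)
step 1 (dt=0.02): k1=(0.601), k2=(0.601), k3=(0.601), k4=(0.600); state += dt/6·(k1+2k2+2k3+k4)
t=0.020: state=(3.412)
t=0.040: state=(3.424)
t=0.060: state=(3.436)
continuing one RK4 step at a time; state shown every 10 steps (Δt=0.2):
t=0.200: state=(3.519)
t=0.400: state=(3.636)
t=0.600: state=(3.750)
t=0.800: state=(3.862)
t=1.000: state=(3.969)
t=1.200: state=(4.074)
t=1.400: state=(4.175)
t=1.600: state=(4.271)
t=1.800: state=(4.364)
t=2.000: state=(4.453)
t=2.200: state=(4.537)
t=2.400: state=(4.618)
t=2.600: state=(4.694)
t=2.800: state=(4.766)
t=3.000: state=(4.834)
t=3.200: state=(4.898)
t=3.400: state=(4.958)
t=3.600: state=(5.015)
t=3.800: state=(5.068)
t=4.000: state=(5.118)
t=4.200: state=(5.164)
t=4.400: state=(5.208)
t=4.600: state=(5.248)
t=4.800: state=(5.285)
t=5.000: state=(5.320)
t=5.200: state=(5.353)
t=5.400: state=(5.383)
t=5.600: state=(5.411)
t=5.800: state=(5.436)
t=5.940: state=(5.453)

(x) = (5.453)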